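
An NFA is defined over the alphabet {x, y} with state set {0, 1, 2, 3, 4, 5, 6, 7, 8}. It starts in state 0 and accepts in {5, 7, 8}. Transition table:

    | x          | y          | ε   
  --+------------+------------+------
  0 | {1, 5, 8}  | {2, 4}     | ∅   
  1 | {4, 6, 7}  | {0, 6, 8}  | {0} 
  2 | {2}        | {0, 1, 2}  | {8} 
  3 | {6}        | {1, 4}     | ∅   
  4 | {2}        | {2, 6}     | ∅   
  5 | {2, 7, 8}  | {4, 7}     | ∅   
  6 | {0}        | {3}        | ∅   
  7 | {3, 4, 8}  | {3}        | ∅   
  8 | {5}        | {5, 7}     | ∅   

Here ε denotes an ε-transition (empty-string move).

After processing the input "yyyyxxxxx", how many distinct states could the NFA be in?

9

Start in {0}.
Read 'y': 0→{2, 4}; union {2, 4}; ε-closure = {2, 4, 8}.
Read 'y': 2→{0, 1, 2}, 4→{2, 6}, 8→{5, 7}; union {0, 1, 2, 5, 6, 7}; ε-closure = {0, 1, 2, 5, 6, 7, 8}.
Read 'y': 0→{2, 4}, 1→{0, 6, 8}, 2→{0, 1, 2}, 5→{4, 7}, 6→{3}, 7→{3}, 8→{5, 7}; now {0, 1, 2, 3, 4, 5, 6, 7, 8}.
Read 'y': 0→{2, 4}, 1→{0, 6, 8}, 2→{0, 1, 2}, 3→{1, 4}, 4→{2, 6}, 5→{4, 7}, 6→{3}, 7→{3}, 8→{5, 7}; now {0, 1, 2, 3, 4, 5, 6, 7, 8}.
Read 'x': 0→{1, 5, 8}, 1→{4, 6, 7}, 2→{2}, 3→{6}, 4→{2}, 5→{2, 7, 8}, 6→{0}, 7→{3, 4, 8}, 8→{5}; now {0, 1, 2, 3, 4, 5, 6, 7, 8}.
Read 'x': 0→{1, 5, 8}, 1→{4, 6, 7}, 2→{2}, 3→{6}, 4→{2}, 5→{2, 7, 8}, 6→{0}, 7→{3, 4, 8}, 8→{5}; now {0, 1, 2, 3, 4, 5, 6, 7, 8}.
Read 'x': 0→{1, 5, 8}, 1→{4, 6, 7}, 2→{2}, 3→{6}, 4→{2}, 5→{2, 7, 8}, 6→{0}, 7→{3, 4, 8}, 8→{5}; now {0, 1, 2, 3, 4, 5, 6, 7, 8}.
Read 'x': 0→{1, 5, 8}, 1→{4, 6, 7}, 2→{2}, 3→{6}, 4→{2}, 5→{2, 7, 8}, 6→{0}, 7→{3, 4, 8}, 8→{5}; now {0, 1, 2, 3, 4, 5, 6, 7, 8}.
Read 'x': 0→{1, 5, 8}, 1→{4, 6, 7}, 2→{2}, 3→{6}, 4→{2}, 5→{2, 7, 8}, 6→{0}, 7→{3, 4, 8}, 8→{5}; now {0, 1, 2, 3, 4, 5, 6, 7, 8}.
That set has 9 states.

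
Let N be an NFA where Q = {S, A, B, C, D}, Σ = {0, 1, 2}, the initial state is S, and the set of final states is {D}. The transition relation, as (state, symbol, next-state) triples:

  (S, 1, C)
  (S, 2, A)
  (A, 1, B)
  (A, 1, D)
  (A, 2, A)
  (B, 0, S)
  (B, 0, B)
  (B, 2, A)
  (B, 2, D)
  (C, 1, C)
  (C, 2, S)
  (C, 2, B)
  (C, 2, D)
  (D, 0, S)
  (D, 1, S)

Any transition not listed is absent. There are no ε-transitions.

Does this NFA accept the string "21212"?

Yes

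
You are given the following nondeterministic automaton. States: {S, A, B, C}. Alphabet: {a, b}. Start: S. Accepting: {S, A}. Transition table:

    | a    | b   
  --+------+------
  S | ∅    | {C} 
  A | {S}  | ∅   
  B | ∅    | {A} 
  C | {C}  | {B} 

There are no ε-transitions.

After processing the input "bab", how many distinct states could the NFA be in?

1

Start in {S}.
Read 'b': S→{C}; now {C}.
Read 'a': C→{C}; now {C}.
Read 'b': C→{B}; now {B}.
That set has 1 state.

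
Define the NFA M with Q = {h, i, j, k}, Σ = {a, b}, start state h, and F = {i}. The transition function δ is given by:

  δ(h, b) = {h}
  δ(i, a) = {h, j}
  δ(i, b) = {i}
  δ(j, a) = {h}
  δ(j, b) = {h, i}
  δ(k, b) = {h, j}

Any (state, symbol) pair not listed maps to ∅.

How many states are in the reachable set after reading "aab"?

0

Start in {h}.
Read 'a': {h} → ∅.
The set is empty and remains empty for the remaining 2 symbols.
That set has 0 states.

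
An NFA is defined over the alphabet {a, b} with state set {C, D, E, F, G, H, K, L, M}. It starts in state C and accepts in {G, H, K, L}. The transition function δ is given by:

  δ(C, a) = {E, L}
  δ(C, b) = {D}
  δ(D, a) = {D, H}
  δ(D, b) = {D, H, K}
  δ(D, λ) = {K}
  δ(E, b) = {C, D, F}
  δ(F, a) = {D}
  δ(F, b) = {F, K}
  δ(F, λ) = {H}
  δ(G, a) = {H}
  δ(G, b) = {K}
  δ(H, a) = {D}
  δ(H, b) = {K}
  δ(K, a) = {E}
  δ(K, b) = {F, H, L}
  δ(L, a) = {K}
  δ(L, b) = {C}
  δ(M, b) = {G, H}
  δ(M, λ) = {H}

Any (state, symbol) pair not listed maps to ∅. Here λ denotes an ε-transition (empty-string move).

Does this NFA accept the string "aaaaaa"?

No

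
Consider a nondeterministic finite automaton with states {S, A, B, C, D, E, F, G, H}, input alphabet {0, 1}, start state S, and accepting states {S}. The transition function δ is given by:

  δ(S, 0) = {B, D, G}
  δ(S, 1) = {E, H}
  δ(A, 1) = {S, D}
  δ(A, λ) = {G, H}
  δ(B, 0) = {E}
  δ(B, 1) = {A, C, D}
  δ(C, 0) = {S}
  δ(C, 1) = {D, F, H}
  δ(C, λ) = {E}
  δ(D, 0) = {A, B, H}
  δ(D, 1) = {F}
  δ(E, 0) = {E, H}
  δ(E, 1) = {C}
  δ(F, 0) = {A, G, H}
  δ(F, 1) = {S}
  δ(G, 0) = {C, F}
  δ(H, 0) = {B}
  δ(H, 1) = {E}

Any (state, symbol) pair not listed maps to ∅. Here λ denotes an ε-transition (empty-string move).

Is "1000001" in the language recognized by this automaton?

No

Start in {S}.
Read '1': S→{E, H}; now {E, H}.
Read '0': E→{E, H}, H→{B}; now {B, E, H}.
Read '0': B→{E}, E→{E, H}, H→{B}; now {B, E, H}.
Read '0': B→{E}, E→{E, H}, H→{B}; now {B, E, H}.
Read '0': B→{E}, E→{E, H}, H→{B}; now {B, E, H}.
Read '0': B→{E}, E→{E, H}, H→{B}; now {B, E, H}.
Read '1': B→{A, C, D}, E→{C}, H→{E}; union {A, C, D, E}; ε-closure = {A, C, D, E, G, H}.
The final set {A, C, D, E, G, H} contains no accepting state.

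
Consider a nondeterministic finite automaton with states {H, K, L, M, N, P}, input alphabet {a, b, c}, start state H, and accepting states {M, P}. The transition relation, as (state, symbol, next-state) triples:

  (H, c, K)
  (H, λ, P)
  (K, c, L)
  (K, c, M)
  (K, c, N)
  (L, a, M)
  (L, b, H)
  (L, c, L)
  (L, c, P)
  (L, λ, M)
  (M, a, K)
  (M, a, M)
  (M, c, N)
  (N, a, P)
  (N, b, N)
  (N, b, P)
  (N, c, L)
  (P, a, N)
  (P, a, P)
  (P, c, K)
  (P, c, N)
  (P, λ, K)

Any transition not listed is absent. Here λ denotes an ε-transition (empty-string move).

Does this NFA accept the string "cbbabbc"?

Yes

Start: ε-closure({H}) = {H, K, P}.
Read 'c': H→{K}, K→{L, M, N}, P→{K, N}; now {K, L, M, N}.
Read 'b': K→∅, L→{H}, M→∅, N→{N, P}; union {H, N, P}; ε-closure = {H, K, N, P}.
Read 'b': H→∅, K→∅, N→{N, P}, P→∅; union {N, P}; ε-closure = {K, N, P}.
Read 'a': K→∅, N→{P}, P→{N, P}; union {N, P}; ε-closure = {K, N, P}.
Read 'b': K→∅, N→{N, P}, P→∅; union {N, P}; ε-closure = {K, N, P}.
Read 'b': K→∅, N→{N, P}, P→∅; union {N, P}; ε-closure = {K, N, P}.
Read 'c': K→{L, M, N}, N→{L}, P→{K, N}; now {K, L, M, N}.
The final set {K, L, M, N} contains the accepting state M.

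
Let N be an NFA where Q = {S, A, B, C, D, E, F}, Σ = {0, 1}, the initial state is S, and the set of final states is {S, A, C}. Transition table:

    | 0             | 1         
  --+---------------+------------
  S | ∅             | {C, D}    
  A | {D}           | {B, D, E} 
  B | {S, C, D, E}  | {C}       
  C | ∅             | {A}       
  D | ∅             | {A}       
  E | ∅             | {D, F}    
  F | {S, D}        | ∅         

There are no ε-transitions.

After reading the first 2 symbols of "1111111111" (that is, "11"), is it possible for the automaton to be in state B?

Start in {S}.
Read '1': S→{C, D}; now {C, D}.
Read '1': C→{A}, D→{A}; now {A}.
State B is not in {A}.

No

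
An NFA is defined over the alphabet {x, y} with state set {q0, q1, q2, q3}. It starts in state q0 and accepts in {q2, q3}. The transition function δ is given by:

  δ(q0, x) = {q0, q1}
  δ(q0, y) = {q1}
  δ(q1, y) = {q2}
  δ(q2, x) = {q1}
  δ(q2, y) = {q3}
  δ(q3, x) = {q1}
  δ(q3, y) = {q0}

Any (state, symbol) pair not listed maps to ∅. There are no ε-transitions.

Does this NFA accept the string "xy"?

Start in {q0}.
Read 'x': {q0} → {q0, q1}.
Read 'y': {q0, q1} → {q1, q2}.
The final set {q1, q2} contains the accepting state q2.

Yes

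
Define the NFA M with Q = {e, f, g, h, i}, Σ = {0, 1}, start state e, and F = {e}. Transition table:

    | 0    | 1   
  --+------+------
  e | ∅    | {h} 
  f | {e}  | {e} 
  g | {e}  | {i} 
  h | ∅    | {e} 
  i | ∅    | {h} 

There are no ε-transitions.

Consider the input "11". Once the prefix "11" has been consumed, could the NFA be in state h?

Start in {e}.
Read '1': e→{h}; now {h}.
Read '1': h→{e}; now {e}.
State h is not in {e}.

No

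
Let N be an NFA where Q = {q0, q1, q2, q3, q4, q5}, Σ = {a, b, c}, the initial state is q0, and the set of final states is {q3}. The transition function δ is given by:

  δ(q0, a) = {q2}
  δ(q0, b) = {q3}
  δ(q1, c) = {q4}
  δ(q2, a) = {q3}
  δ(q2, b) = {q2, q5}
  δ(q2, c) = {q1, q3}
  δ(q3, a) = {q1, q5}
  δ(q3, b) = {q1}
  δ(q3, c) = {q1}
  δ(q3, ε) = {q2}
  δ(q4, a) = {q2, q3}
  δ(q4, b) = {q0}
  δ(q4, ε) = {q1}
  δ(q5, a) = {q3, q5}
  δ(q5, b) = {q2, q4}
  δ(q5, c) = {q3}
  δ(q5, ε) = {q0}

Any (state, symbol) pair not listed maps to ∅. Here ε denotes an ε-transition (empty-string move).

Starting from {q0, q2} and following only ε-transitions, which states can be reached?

{q0, q2}

Begin with {q0, q2}.
No ε-moves leave this set, so the closure equals the set itself.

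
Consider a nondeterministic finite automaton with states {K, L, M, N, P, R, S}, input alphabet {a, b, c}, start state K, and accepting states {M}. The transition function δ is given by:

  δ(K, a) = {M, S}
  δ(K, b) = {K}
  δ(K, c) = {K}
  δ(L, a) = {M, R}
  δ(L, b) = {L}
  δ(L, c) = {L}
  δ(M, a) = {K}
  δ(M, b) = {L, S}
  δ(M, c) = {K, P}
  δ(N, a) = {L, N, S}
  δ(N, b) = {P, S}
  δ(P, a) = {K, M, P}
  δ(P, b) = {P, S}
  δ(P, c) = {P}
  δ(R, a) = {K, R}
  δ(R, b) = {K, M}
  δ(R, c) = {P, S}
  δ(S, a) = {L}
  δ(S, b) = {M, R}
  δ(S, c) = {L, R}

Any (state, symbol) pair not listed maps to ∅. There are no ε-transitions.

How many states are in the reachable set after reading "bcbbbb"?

1

Start in {K}.
Read 'b': K→{K}; now {K}.
Read 'c': K→{K}; now {K}.
Read 'b': K→{K}; now {K}.
Read 'b': K→{K}; now {K}.
Read 'b': K→{K}; now {K}.
Read 'b': K→{K}; now {K}.
That set has 1 state.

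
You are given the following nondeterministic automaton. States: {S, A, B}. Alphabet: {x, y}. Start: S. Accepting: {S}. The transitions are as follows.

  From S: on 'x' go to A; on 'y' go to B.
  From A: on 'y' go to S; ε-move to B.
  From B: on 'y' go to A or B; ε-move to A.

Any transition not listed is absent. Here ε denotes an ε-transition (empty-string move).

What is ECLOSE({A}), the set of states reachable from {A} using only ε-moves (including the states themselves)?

Begin with {A}.
ε-move A → B; add B.

{A, B}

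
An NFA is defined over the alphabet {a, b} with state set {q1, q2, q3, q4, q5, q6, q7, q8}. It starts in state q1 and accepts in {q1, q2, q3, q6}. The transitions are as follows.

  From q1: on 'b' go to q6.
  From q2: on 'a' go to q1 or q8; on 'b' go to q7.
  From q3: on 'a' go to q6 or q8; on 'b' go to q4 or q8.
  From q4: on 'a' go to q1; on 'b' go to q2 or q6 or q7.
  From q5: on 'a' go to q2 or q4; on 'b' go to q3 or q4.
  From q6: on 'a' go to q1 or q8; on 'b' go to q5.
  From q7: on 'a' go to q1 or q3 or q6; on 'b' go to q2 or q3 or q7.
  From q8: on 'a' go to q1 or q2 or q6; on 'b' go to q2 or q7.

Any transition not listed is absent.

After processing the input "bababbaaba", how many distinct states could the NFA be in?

6

Start in {q1}.
Read 'b': {q1} → {q6}.
Read 'a': {q6} → {q1, q8}.
Read 'b': {q1, q8} → {q2, q6, q7}.
Read 'a': {q2, q6, q7} → {q1, q3, q6, q8}.
Read 'b': {q1, q3, q6, q8} → {q2, q4, q5, q6, q7, q8}.
Read 'b': {q2, q4, q5, q6, q7, q8} → {q2, q3, q4, q5, q6, q7}.
Read 'a': {q2, q3, q4, q5, q6, q7} → {q1, q2, q3, q4, q6, q8}.
Read 'a': {q1, q2, q3, q4, q6, q8} → {q1, q2, q6, q8}.
Read 'b': {q1, q2, q6, q8} → {q2, q5, q6, q7}.
Read 'a': {q2, q5, q6, q7} → {q1, q2, q3, q4, q6, q8}.
That set has 6 states.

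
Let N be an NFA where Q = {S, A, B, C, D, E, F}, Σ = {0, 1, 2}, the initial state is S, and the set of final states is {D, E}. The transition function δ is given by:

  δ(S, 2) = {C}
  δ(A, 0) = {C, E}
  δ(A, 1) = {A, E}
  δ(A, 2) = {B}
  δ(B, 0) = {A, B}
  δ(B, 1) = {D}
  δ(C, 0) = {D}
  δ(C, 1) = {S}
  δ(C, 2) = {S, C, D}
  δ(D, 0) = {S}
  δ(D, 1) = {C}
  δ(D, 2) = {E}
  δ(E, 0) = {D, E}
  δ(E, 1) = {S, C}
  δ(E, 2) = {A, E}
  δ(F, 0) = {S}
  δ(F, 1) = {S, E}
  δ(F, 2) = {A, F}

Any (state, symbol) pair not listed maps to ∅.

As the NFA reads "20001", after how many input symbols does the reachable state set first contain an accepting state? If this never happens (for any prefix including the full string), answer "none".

2

Start in {S}.
Read '2': {S} → {C}.
Read '0': {C} → {D}.
None of the earlier sets intersect F, but {D} does.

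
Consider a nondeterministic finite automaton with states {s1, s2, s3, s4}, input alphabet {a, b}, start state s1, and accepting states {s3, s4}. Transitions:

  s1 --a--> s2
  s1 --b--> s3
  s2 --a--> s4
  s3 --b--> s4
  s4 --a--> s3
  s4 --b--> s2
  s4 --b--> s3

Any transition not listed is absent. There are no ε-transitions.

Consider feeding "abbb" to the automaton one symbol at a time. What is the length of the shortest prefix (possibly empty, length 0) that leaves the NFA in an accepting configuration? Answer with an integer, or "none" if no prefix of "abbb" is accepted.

Start in {s1}.
Read 'a': s1→{s2}; now {s2}.
Read 'b': s2→∅; now ∅.
The set is empty and remains empty for the remaining 2 symbols.
No reachable set along the way intersects F.

none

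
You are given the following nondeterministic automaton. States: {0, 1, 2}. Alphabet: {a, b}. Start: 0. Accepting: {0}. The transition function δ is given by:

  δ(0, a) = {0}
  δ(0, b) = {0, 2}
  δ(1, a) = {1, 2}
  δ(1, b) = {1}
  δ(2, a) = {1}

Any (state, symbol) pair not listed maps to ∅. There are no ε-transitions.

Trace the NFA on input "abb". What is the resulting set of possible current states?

{0, 2}

Start in {0}.
Read 'a': {0} → {0}.
Read 'b': {0} → {0, 2}.
Read 'b': {0, 2} → {0, 2}.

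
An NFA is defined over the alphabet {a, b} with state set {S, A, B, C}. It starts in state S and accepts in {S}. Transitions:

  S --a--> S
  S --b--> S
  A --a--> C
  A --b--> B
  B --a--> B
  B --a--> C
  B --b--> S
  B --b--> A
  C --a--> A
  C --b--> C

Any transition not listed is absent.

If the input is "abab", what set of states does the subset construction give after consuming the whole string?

{S}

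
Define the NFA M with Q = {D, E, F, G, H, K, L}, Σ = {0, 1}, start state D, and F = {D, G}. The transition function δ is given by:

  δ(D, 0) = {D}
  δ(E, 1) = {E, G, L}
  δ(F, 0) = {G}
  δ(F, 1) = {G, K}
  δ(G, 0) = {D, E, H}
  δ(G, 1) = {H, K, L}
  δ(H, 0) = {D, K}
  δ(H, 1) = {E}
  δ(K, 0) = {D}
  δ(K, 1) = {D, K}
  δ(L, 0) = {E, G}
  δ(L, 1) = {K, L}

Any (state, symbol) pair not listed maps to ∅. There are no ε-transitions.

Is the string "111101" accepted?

No

Start in {D}.
Read '1': D→∅; now ∅.
The set is empty and remains empty for the remaining 5 symbols.
The final set ∅ contains no accepting state.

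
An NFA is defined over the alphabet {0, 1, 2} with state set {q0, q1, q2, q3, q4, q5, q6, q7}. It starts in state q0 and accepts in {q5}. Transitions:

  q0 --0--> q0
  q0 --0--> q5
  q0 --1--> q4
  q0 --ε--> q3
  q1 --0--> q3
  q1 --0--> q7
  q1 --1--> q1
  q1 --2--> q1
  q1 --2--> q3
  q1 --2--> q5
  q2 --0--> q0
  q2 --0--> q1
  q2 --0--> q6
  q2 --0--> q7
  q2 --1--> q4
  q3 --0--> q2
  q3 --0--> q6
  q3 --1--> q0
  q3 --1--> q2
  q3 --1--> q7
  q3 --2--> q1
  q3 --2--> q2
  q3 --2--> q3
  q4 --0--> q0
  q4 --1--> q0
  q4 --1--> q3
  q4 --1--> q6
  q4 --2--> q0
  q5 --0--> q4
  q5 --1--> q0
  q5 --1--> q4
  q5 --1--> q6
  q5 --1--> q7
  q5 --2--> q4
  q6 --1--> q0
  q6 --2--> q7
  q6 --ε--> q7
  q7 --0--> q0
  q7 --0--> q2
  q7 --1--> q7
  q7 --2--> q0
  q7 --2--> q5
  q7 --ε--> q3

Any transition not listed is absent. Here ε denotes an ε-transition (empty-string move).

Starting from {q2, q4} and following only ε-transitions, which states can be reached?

Begin with {q2, q4}.
No ε-moves leave this set, so the closure equals the set itself.

{q2, q4}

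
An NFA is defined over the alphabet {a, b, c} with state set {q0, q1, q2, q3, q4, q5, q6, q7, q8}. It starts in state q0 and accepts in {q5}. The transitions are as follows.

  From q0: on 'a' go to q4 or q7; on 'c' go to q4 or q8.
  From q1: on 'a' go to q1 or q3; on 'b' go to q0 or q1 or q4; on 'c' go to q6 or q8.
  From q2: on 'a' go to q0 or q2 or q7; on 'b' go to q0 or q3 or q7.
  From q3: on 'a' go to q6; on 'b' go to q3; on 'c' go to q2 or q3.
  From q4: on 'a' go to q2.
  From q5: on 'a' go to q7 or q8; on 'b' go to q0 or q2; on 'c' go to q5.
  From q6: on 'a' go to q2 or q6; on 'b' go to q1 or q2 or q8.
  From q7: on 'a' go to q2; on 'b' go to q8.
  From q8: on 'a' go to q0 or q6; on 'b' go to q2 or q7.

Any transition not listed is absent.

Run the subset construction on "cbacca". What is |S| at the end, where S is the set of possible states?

0

Start in {q0}.
Read 'c': q0→{q4, q8}; now {q4, q8}.
Read 'b': q4→∅, q8→{q2, q7}; now {q2, q7}.
Read 'a': q2→{q0, q2, q7}, q7→{q2}; now {q0, q2, q7}.
Read 'c': q0→{q4, q8}, q2→∅, q7→∅; now {q4, q8}.
Read 'c': q4→∅, q8→∅; now ∅.
The set is empty and remains empty for the remaining 1 symbol.
That set has 0 states.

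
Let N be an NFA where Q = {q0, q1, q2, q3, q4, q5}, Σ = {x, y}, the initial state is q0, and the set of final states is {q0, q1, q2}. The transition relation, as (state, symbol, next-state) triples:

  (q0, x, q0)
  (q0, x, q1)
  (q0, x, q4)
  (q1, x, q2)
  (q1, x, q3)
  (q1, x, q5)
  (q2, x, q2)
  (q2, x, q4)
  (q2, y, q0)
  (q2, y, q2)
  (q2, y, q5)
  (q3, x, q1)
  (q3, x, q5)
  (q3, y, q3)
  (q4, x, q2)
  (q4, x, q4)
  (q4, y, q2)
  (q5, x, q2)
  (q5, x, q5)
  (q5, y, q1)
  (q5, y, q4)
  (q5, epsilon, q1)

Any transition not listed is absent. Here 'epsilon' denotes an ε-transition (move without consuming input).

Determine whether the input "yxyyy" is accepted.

No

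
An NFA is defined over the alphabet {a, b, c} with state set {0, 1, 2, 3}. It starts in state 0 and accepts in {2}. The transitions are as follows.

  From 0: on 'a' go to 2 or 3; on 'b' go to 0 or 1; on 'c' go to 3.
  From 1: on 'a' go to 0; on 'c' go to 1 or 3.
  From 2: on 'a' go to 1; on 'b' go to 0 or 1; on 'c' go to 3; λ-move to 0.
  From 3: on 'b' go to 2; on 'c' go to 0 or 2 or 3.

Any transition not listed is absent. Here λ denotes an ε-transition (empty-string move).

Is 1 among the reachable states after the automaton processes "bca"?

No

Start in {0}.
Read 'b': {0} → {0, 1}.
Read 'c': {0, 1} → {1, 3}.
Read 'a': {1, 3} → {0}.
State 1 is not in {0}.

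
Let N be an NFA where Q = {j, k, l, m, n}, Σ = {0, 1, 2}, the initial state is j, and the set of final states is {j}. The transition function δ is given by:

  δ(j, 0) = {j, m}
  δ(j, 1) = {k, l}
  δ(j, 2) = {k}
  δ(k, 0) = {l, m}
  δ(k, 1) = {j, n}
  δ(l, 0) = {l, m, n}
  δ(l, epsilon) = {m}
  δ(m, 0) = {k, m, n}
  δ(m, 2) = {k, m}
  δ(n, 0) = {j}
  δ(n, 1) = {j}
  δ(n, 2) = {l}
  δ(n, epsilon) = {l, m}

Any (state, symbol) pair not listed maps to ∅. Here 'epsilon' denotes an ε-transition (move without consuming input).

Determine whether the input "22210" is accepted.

Start in {j}.
Read '2': j→{k}; now {k}.
Read '2': k→∅; now ∅.
The set is empty and remains empty for the remaining 3 symbols.
The final set ∅ contains no accepting state.

No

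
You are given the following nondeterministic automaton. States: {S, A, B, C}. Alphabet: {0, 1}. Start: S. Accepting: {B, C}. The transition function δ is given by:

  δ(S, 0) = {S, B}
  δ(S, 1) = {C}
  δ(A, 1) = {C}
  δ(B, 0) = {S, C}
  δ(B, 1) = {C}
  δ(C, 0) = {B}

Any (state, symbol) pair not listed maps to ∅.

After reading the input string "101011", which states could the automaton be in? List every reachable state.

∅

Start in {S}.
Read '1': {S} → {C}.
Read '0': {C} → {B}.
Read '1': {B} → {C}.
Read '0': {C} → {B}.
Read '1': {B} → {C}.
Read '1': {C} → ∅.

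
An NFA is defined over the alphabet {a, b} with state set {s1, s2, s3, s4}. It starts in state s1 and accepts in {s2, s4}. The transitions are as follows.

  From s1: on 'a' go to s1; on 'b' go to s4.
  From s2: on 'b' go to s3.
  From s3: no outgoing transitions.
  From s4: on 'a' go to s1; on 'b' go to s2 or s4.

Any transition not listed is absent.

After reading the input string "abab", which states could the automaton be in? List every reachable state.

Start in {s1}.
Read 'a': {s1} → {s1}.
Read 'b': {s1} → {s4}.
Read 'a': {s4} → {s1}.
Read 'b': {s1} → {s4}.

{s4}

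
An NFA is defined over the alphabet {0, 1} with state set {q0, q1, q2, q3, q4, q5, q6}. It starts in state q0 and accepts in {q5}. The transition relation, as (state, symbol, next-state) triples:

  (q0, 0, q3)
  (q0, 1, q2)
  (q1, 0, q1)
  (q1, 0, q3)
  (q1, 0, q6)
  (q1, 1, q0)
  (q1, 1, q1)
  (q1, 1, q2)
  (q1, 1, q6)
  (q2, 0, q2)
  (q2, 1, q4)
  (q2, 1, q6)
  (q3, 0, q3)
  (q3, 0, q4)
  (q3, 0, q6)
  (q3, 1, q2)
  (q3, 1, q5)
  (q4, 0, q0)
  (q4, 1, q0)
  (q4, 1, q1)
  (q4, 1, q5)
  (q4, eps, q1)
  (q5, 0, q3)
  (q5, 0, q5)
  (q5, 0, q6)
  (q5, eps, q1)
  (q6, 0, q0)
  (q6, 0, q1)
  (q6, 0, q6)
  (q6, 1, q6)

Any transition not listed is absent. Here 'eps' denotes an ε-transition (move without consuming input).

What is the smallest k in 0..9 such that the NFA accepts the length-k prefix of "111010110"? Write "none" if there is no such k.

Start in {q0}.
Read '1': {q0} → {q2}.
Read '1': {q2} → {q1, q4, q6}.
Read '1': {q1, q4, q6} → {q0, q1, q2, q5, q6}.
None of the earlier sets intersect F, but {q0, q1, q2, q5, q6} does.

3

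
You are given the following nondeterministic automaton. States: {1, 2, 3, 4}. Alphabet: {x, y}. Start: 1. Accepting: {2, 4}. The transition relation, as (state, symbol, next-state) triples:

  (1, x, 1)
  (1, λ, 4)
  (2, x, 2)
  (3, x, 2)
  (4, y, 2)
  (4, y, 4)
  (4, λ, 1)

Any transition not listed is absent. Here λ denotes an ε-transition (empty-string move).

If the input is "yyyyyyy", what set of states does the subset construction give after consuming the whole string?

{1, 2, 4}

Start: ε-closure({1}) = {1, 4}.
Read 'y': 1→∅, 4→{2, 4}; union {2, 4}; ε-closure = {1, 2, 4}.
Read 'y': 1→∅, 2→∅, 4→{2, 4}; union {2, 4}; ε-closure = {1, 2, 4}.
Read 'y': 1→∅, 2→∅, 4→{2, 4}; union {2, 4}; ε-closure = {1, 2, 4}.
Read 'y': 1→∅, 2→∅, 4→{2, 4}; union {2, 4}; ε-closure = {1, 2, 4}.
Read 'y': 1→∅, 2→∅, 4→{2, 4}; union {2, 4}; ε-closure = {1, 2, 4}.
Read 'y': 1→∅, 2→∅, 4→{2, 4}; union {2, 4}; ε-closure = {1, 2, 4}.
Read 'y': 1→∅, 2→∅, 4→{2, 4}; union {2, 4}; ε-closure = {1, 2, 4}.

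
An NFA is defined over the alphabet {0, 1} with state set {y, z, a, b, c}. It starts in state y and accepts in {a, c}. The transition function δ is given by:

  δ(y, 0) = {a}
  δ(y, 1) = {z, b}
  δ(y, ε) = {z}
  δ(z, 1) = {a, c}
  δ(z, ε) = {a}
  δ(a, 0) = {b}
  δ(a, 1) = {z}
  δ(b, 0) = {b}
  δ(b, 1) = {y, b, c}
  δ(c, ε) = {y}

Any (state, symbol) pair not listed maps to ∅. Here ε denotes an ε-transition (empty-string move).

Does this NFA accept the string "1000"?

No

Start: ε-closure({y}) = {y, z, a}.
Read '1': {y, z, a} → {y, z, a, b, c}.
Read '0': {y, z, a, b, c} → {a, b}.
Read '0': {a, b} → {b}.
Read '0': {b} → {b}.
The final set {b} contains no accepting state.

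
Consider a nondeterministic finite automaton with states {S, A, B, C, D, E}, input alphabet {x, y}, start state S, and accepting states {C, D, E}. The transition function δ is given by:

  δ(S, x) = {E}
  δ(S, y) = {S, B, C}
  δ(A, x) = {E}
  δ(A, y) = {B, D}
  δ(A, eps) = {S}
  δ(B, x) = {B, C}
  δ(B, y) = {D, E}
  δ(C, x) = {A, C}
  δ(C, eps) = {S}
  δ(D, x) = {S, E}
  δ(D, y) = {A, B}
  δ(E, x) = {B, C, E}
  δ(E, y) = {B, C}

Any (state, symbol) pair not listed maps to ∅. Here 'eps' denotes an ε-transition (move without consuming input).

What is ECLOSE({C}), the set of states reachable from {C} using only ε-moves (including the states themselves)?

{S, C}

Begin with {C}.
ε-move C → S; add S.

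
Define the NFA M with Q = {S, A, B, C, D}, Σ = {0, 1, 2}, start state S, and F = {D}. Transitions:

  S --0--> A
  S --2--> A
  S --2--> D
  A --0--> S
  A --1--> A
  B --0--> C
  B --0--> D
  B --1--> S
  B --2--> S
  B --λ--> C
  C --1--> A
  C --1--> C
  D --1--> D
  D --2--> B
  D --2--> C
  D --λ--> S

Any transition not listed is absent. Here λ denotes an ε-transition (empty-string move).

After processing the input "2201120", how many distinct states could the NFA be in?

Start in {S}.
Read '2': {S} → {S, A, D}.
Read '2': {S, A, D} → {S, A, B, C, D}.
Read '0': {S, A, B, C, D} → {S, A, C, D}.
Read '1': {S, A, C, D} → {S, A, C, D}.
Read '1': {S, A, C, D} → {S, A, C, D}.
Read '2': {S, A, C, D} → {S, A, B, C, D}.
Read '0': {S, A, B, C, D} → {S, A, C, D}.
That set has 4 states.

4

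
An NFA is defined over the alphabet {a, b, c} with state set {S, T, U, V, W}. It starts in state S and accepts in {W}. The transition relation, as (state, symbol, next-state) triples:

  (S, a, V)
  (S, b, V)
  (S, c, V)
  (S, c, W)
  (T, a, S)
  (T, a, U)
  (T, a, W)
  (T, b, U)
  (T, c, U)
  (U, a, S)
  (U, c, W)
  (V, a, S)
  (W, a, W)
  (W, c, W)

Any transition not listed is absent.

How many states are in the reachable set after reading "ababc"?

0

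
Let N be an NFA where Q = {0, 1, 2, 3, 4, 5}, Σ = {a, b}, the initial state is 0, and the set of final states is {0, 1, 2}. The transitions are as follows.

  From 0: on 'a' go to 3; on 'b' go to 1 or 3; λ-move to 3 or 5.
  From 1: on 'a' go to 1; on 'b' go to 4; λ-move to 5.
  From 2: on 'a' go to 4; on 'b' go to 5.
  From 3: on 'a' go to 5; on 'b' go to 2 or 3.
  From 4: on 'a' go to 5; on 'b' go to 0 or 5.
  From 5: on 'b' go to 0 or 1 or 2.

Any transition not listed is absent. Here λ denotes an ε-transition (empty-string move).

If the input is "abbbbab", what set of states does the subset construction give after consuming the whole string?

{0, 1, 2, 3, 4, 5}

Start: ε-closure({0}) = {0, 3, 5}.
Read 'a': 0→{3}, 3→{5}, 5→∅; now {3, 5}.
Read 'b': 3→{2, 3}, 5→{0, 1, 2}; union {0, 1, 2, 3}; ε-closure = {0, 1, 2, 3, 5}.
Read 'b': 0→{1, 3}, 1→{4}, 2→{5}, 3→{2, 3}, 5→{0, 1, 2}; now {0, 1, 2, 3, 4, 5}.
Read 'b': 0→{1, 3}, 1→{4}, 2→{5}, 3→{2, 3}, 4→{0, 5}, 5→{0, 1, 2}; now {0, 1, 2, 3, 4, 5}.
Read 'b': 0→{1, 3}, 1→{4}, 2→{5}, 3→{2, 3}, 4→{0, 5}, 5→{0, 1, 2}; now {0, 1, 2, 3, 4, 5}.
Read 'a': 0→{3}, 1→{1}, 2→{4}, 3→{5}, 4→{5}, 5→∅; now {1, 3, 4, 5}.
Read 'b': 1→{4}, 3→{2, 3}, 4→{0, 5}, 5→{0, 1, 2}; now {0, 1, 2, 3, 4, 5}.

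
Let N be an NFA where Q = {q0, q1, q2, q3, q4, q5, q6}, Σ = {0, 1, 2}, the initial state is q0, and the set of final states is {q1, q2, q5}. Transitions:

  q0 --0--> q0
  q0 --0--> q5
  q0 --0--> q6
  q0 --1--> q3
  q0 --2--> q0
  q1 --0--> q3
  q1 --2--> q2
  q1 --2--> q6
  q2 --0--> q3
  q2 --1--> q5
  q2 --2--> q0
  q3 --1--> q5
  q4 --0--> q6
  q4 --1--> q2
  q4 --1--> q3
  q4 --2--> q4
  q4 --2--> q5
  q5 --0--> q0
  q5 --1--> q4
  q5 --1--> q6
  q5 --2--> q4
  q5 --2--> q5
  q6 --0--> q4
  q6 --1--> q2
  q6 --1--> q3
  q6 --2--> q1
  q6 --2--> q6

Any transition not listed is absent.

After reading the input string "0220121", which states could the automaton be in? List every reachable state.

{q2, q3, q4, q6}

Start in {q0}.
Read '0': {q0} → {q0, q5, q6}.
Read '2': {q0, q5, q6} → {q0, q1, q4, q5, q6}.
Read '2': {q0, q1, q4, q5, q6} → {q0, q1, q2, q4, q5, q6}.
Read '0': {q0, q1, q2, q4, q5, q6} → {q0, q3, q4, q5, q6}.
Read '1': {q0, q3, q4, q5, q6} → {q2, q3, q4, q5, q6}.
Read '2': {q2, q3, q4, q5, q6} → {q0, q1, q4, q5, q6}.
Read '1': {q0, q1, q4, q5, q6} → {q2, q3, q4, q6}.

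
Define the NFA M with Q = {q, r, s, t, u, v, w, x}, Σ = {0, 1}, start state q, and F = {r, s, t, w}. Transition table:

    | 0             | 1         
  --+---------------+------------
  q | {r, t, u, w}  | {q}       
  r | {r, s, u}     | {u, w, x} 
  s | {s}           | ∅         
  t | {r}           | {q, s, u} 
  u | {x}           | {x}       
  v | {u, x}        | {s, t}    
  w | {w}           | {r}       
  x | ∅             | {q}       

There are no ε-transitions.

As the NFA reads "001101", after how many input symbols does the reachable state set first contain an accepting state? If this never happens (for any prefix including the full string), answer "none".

1

Start in {q}.
Read '0': {q} → {r, t, u, w}.
None of the earlier sets intersect F, but {r, t, u, w} does.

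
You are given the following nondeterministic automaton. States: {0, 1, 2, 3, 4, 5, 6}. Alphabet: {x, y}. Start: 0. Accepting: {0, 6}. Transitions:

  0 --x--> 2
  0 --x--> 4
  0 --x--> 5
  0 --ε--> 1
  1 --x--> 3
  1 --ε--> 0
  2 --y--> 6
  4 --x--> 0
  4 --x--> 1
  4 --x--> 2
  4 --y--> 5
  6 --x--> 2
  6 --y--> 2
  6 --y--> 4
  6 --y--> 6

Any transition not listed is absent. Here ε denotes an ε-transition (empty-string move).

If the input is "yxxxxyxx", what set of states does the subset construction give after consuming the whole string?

∅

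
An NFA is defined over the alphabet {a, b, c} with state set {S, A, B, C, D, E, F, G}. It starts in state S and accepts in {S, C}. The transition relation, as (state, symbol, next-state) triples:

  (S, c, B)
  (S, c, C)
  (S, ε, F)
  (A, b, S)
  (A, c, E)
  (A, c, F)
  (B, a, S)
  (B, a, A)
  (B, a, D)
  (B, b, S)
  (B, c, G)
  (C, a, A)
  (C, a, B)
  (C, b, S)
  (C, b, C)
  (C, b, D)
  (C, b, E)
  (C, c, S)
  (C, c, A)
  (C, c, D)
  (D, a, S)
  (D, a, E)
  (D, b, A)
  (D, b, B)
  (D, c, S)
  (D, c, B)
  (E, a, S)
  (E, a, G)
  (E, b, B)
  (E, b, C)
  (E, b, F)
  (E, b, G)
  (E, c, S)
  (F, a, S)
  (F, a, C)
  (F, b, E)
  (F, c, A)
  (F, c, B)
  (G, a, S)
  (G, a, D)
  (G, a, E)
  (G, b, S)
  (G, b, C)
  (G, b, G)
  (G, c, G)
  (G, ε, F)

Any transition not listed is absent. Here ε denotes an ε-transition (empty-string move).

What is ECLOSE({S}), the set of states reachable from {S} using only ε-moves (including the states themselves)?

{S, F}

Begin with {S}.
ε-move S → F; add F.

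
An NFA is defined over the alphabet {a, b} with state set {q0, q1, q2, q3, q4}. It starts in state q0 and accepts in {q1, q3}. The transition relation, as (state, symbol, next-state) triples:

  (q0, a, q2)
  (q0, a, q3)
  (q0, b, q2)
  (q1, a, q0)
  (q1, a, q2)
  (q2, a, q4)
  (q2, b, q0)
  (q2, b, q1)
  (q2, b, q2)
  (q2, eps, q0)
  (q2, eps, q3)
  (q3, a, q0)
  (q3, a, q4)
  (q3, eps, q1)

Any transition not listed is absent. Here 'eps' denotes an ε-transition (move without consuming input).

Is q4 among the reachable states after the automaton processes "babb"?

No

Start in {q0}.
Read 'b': q0→{q2}; union {q2}; ε-closure = {q0, q1, q2, q3}.
Read 'a': q0→{q2, q3}, q1→{q0, q2}, q2→{q4}, q3→{q0, q4}; union {q0, q2, q3, q4}; ε-closure = {q0, q1, q2, q3, q4}.
Read 'b': q0→{q2}, q1→∅, q2→{q0, q1, q2}, q3→∅, q4→∅; union {q0, q1, q2}; ε-closure = {q0, q1, q2, q3}.
Read 'b': q0→{q2}, q1→∅, q2→{q0, q1, q2}, q3→∅; union {q0, q1, q2}; ε-closure = {q0, q1, q2, q3}.
State q4 is not in {q0, q1, q2, q3}.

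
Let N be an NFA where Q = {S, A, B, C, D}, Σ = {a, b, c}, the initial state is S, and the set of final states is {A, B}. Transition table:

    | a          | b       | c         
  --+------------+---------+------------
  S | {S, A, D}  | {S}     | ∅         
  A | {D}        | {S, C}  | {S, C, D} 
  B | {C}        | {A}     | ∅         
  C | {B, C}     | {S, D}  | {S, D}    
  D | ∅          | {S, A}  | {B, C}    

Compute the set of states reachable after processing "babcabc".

Start in {S}.
Read 'b': {S} → {S}.
Read 'a': {S} → {S, A, D}.
Read 'b': {S, A, D} → {S, A, C}.
Read 'c': {S, A, C} → {S, C, D}.
Read 'a': {S, C, D} → {S, A, B, C, D}.
Read 'b': {S, A, B, C, D} → {S, A, C, D}.
Read 'c': {S, A, C, D} → {S, B, C, D}.

{S, B, C, D}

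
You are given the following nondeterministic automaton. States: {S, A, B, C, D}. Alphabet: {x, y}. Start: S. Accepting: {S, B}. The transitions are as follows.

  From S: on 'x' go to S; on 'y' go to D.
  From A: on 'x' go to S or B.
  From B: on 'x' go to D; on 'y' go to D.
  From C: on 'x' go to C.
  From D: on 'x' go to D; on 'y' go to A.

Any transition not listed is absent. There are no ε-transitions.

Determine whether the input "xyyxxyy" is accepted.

Start in {S}.
Read 'x': S→{S}; now {S}.
Read 'y': S→{D}; now {D}.
Read 'y': D→{A}; now {A}.
Read 'x': A→{S, B}; now {S, B}.
Read 'x': S→{S}, B→{D}; now {S, D}.
Read 'y': S→{D}, D→{A}; now {A, D}.
Read 'y': A→∅, D→{A}; now {A}.
The final set {A} contains no accepting state.

No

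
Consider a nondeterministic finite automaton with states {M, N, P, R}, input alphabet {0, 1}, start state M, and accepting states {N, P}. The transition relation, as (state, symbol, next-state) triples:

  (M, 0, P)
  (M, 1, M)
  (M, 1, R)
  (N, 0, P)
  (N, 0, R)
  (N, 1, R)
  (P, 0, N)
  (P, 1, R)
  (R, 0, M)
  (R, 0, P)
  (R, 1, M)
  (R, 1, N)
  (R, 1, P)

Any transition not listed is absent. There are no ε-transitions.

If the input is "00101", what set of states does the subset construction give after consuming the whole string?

Start in {M}.
Read '0': {M} → {P}.
Read '0': {P} → {N}.
Read '1': {N} → {R}.
Read '0': {R} → {M, P}.
Read '1': {M, P} → {M, R}.

{M, R}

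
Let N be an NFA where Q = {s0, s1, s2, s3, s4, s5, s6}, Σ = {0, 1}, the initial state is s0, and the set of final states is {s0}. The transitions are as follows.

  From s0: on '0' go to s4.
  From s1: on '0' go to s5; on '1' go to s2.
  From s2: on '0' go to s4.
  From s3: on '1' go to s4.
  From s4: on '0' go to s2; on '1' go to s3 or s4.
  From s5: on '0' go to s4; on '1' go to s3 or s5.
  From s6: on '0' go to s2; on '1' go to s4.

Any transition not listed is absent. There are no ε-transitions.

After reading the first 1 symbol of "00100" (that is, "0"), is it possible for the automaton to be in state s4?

Start in {s0}.
Read '0': {s0} → {s4}.
State s4 is in {s4}.

Yes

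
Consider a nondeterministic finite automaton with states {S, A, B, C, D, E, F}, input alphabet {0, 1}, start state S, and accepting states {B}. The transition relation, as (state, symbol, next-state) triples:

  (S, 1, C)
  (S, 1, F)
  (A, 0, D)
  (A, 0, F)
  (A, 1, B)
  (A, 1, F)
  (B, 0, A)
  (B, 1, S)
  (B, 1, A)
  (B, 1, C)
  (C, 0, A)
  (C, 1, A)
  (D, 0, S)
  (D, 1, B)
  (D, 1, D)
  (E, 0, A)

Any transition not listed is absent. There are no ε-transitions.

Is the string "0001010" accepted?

Start in {S}.
Read '0': S→∅; now ∅.
The set is empty and remains empty for the remaining 6 symbols.
The final set ∅ contains no accepting state.

No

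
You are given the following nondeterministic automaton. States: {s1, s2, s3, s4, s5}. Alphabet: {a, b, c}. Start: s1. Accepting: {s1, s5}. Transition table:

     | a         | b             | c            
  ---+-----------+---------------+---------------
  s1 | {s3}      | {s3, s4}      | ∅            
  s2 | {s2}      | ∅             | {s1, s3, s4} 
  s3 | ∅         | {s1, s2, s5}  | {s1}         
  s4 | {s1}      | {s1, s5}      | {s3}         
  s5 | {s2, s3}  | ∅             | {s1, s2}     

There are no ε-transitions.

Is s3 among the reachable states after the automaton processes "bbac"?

Yes

Start in {s1}.
Read 'b': s1→{s3, s4}; now {s3, s4}.
Read 'b': s3→{s1, s2, s5}, s4→{s1, s5}; now {s1, s2, s5}.
Read 'a': s1→{s3}, s2→{s2}, s5→{s2, s3}; now {s2, s3}.
Read 'c': s2→{s1, s3, s4}, s3→{s1}; now {s1, s3, s4}.
State s3 is in {s1, s3, s4}.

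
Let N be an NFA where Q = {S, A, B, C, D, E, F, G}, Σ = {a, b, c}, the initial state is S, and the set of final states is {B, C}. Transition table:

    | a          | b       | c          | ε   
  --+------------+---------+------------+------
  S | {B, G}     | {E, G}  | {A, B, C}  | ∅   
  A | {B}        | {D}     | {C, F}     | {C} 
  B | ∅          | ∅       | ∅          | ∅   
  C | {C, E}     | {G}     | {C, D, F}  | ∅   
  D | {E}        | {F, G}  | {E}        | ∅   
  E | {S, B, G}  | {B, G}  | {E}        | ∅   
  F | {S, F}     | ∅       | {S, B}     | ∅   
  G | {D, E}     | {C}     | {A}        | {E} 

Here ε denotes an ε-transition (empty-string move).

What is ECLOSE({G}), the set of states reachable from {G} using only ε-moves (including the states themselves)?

{E, G}

Begin with {G}.
ε-move G → E; add E.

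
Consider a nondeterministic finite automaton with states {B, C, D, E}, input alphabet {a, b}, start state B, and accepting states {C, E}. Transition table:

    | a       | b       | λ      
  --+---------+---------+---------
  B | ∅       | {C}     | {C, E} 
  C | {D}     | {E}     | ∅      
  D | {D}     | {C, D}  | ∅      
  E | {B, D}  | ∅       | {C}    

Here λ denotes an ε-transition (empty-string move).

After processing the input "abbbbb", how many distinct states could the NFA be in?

3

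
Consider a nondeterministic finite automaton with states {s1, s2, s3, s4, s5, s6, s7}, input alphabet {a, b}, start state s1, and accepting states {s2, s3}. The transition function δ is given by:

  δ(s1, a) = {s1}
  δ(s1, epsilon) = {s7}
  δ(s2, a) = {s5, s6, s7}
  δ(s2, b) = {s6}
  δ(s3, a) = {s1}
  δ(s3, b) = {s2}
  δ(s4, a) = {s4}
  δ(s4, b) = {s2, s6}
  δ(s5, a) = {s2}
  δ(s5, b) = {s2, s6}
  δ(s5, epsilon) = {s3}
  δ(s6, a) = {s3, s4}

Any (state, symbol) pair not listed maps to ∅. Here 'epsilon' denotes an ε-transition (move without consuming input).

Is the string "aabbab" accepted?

Start: ε-closure({s1}) = {s1, s7}.
Read 'a': {s1, s7} → {s1, s7}.
Read 'a': {s1, s7} → {s1, s7}.
Read 'b': {s1, s7} → ∅.
The set is empty and remains empty for the remaining 3 symbols.
The final set ∅ contains no accepting state.

No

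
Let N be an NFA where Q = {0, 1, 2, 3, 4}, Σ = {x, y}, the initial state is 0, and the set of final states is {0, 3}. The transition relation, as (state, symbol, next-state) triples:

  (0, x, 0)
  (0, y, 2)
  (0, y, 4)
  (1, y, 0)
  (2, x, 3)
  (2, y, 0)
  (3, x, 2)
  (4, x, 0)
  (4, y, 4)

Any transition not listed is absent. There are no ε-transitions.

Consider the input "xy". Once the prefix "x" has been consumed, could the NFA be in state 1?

No

Start in {0}.
Read 'x': {0} → {0}.
State 1 is not in {0}.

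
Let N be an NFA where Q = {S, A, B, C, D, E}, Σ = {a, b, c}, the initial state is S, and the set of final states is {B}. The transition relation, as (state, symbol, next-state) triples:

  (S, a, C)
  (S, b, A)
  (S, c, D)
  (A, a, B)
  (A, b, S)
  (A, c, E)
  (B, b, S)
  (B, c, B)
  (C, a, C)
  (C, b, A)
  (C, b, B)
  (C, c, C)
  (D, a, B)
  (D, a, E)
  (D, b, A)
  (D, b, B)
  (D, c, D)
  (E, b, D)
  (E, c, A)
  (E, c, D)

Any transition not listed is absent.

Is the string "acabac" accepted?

Yes

Start in {S}.
Read 'a': {S} → {C}.
Read 'c': {C} → {C}.
Read 'a': {C} → {C}.
Read 'b': {C} → {A, B}.
Read 'a': {A, B} → {B}.
Read 'c': {B} → {B}.
The final set {B} contains the accepting state B.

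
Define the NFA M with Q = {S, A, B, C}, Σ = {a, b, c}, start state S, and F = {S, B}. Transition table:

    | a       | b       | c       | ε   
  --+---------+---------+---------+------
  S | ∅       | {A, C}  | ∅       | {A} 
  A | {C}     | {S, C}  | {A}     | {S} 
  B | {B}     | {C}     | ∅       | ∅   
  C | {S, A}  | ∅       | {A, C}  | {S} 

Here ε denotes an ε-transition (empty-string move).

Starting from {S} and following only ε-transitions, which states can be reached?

{S, A}

Begin with {S}.
ε-move S → A; add A.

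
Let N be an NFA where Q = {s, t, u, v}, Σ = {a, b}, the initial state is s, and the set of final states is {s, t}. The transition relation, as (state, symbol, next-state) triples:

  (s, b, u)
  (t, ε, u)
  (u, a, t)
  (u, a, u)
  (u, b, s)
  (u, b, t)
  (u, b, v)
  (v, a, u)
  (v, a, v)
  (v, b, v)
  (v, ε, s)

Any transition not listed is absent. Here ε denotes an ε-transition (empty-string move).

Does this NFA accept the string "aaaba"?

No

Start in {s}.
Read 'a': s→∅; now ∅.
The set is empty and remains empty for the remaining 4 symbols.
The final set ∅ contains no accepting state.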